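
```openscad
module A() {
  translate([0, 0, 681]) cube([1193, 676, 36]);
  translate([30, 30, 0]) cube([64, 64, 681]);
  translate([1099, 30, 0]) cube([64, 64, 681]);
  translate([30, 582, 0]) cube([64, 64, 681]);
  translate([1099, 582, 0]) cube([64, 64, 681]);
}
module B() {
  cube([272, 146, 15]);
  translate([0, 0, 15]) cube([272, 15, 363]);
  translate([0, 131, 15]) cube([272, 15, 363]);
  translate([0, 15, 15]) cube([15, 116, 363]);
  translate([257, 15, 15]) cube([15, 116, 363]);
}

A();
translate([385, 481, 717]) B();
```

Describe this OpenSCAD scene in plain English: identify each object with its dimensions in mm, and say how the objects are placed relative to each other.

A is a table with a 1193×676 mm rectangular top, 36 mm thick, top surface at z = 717 mm, supported by four 64×64 mm square legs, each inset 30 mm from the nearest pair of top edges, running from the floor.

B is an open storage box with external size 272×146×378 mm and wall thickness 15 mm (the base is also 15 mm thick). The base covers the whole footprint; the four walls stand on the base, with the y-facing walls full-width and the x-facing walls fitting between their inner faces.

The open box is on top of the table.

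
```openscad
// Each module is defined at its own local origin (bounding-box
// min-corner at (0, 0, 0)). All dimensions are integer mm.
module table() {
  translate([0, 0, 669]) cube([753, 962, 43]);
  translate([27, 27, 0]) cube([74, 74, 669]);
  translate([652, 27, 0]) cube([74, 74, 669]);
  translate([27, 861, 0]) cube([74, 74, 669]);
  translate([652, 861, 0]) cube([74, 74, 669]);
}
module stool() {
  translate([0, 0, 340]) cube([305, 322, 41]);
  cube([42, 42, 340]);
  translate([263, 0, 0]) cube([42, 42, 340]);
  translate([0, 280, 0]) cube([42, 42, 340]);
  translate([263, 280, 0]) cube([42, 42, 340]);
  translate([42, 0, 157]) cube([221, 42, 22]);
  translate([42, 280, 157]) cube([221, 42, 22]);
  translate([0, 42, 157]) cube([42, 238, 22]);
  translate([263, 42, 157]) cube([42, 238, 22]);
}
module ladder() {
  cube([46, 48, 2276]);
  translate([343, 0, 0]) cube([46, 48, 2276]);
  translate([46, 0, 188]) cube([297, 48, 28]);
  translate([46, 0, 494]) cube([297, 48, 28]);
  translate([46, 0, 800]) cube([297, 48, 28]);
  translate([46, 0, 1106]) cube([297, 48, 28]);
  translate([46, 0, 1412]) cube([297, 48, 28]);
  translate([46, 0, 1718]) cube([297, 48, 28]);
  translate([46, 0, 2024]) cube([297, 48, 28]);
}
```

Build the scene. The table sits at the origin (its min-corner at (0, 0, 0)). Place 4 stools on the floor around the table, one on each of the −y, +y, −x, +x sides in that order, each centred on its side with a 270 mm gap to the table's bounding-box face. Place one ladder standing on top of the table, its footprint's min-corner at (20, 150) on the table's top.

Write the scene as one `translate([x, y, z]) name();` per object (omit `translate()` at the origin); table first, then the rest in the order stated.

table();
translate([224, -592, 0]) stool();
translate([224, 1232, 0]) stool();
translate([-575, 320, 0]) stool();
translate([1023, 320, 0]) stool();
translate([20, 150, 712]) ladder();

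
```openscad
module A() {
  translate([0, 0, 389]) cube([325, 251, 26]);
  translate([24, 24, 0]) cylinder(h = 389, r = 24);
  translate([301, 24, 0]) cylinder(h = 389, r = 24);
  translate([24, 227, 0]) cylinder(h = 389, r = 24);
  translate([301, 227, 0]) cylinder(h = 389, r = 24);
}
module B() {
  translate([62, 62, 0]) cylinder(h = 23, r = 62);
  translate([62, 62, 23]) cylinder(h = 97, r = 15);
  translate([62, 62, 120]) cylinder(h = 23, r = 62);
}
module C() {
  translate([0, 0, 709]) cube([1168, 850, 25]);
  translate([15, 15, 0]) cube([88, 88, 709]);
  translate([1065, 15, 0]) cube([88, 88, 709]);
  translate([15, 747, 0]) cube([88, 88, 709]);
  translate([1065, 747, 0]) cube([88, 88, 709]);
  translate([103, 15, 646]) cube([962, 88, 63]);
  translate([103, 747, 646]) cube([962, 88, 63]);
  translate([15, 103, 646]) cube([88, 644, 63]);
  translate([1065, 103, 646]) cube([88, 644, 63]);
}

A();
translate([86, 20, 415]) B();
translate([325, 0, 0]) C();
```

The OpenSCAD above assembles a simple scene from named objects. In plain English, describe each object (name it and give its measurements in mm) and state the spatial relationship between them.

A is a simple wooden stool: a rectangular seat 325 mm (x) by 251 mm (y), 26 mm thick, top face at z = 415 mm, on four round legs, each 48 mm in diameter. The legs rest on z = 0, each leg's axis is inset half a diameter from the nearest pair of seat edges (so the leg's bounding box is flush with the corner).

B is a spool: two coaxial disc flanges of radius 62 mm and thickness 23 mm, joined by a core cylinder of radius 15 mm and height 97 mm. The lower flange rests on z = 0 and the three cylinders share a vertical axis.

C is a table with a 1168×850 mm rectangular top, 25 mm thick, top surface at z = 734 mm, supported by four 88×88 mm square legs, each inset 15 mm from the nearest pair of top edges, running from the floor. Four apron rails, 88 mm thick and 63 mm tall, run between adjacent legs with their top edges flush with the underside of the top and their outer faces flush with the legs' outer faces.

The spool is on top of the stool. The table is against the stool's +x side, with their −y faces flush.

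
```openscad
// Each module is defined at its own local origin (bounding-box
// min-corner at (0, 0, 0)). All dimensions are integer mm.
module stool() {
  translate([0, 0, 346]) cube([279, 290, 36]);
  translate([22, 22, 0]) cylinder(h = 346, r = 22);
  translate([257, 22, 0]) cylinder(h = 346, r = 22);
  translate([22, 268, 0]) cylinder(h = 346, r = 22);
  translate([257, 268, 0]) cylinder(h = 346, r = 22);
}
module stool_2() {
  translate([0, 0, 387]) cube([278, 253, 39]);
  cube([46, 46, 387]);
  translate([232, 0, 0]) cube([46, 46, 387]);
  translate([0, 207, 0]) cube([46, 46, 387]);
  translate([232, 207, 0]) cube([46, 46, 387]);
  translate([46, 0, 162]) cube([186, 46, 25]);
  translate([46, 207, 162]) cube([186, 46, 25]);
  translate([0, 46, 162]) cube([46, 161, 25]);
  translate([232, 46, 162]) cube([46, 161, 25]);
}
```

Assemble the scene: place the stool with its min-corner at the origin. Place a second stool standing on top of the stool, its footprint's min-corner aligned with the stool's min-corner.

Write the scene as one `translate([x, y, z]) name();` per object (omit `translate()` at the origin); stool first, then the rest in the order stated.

stool();
translate([0, 0, 382]) stool_2();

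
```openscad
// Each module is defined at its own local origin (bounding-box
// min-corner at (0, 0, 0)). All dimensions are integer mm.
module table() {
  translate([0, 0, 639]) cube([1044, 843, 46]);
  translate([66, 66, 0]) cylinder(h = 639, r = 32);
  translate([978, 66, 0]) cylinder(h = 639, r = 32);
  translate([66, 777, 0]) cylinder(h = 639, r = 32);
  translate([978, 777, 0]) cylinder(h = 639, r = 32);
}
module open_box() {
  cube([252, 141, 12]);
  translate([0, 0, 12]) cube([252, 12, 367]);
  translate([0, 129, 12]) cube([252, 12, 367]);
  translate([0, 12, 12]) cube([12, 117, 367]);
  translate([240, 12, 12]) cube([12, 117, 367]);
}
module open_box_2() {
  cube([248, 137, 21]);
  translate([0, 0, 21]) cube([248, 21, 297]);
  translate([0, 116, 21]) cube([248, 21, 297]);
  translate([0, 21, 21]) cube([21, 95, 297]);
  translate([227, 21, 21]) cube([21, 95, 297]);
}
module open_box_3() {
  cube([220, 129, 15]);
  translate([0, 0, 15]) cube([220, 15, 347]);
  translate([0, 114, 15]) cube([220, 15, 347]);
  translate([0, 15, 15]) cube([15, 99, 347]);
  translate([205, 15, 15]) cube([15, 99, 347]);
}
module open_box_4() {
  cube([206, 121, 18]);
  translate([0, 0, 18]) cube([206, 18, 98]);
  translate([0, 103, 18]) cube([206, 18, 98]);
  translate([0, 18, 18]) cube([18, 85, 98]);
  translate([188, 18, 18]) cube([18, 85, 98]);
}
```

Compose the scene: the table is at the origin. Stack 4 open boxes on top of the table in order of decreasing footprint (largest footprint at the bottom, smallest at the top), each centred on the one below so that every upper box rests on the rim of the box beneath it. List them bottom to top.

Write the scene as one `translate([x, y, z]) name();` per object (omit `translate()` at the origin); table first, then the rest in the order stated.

table();
translate([396, 351, 685]) open_box();
translate([398, 353, 1064]) open_box_2();
translate([412, 357, 1382]) open_box_3();
translate([419, 361, 1744]) open_box_4();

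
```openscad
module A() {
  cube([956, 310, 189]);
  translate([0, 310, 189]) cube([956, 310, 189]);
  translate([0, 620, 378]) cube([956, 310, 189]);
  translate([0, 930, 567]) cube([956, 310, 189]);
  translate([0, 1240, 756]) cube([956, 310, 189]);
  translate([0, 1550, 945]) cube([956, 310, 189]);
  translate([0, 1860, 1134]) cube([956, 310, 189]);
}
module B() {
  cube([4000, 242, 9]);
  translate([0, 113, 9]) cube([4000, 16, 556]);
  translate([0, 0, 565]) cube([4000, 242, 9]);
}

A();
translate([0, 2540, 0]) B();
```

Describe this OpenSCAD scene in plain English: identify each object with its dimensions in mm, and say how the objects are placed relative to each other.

A is a run of 7 identical solid stair steps. Each tread is 956×310 mm and each step block is 189 mm high. Step 1 rests on the floor; step k is offset from step 1 by (k−1)×310 mm in y and (k−1)×189 mm in z.

B is an I-beam lying along x, 4000 mm long. Overall section height 574 mm. Two flanges 242 mm wide (y) and 9 mm thick, one on the floor and one at the top; a web 16 mm thick runs between them, centred on the flange width.

The I-beam is on the floor beside the staircase on its +y side.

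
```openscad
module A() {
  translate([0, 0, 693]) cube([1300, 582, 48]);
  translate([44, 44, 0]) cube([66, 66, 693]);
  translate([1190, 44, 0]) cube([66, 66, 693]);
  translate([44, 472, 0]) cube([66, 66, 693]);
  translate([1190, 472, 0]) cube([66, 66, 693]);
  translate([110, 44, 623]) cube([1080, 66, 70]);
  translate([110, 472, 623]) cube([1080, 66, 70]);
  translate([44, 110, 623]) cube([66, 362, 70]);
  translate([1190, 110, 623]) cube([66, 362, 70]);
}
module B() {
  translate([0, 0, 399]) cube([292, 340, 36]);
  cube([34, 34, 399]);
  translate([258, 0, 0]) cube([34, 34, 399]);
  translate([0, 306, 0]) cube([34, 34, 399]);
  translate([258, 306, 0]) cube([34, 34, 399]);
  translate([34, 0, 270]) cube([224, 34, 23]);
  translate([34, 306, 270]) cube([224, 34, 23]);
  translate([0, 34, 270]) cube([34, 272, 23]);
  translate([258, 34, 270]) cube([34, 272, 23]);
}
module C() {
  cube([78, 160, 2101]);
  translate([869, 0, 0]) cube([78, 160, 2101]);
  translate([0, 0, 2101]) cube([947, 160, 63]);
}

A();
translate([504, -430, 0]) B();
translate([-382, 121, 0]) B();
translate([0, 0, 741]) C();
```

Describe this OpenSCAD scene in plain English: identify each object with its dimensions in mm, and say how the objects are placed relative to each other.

A is a table with a 1300×582 mm rectangular top, 48 mm thick, top surface at z = 741 mm, supported by four 66×66 mm square legs, each inset 44 mm from the nearest pair of top edges, running from the floor. Four apron rails, 66 mm thick and 70 mm tall, run between adjacent legs with their top edges flush with the underside of the top and their outer faces flush with the legs' outer faces.

B is a simple wooden stool: a rectangular seat 292 mm (x) by 340 mm (y), 36 mm thick, top face at z = 435 mm, on four square legs, each 34×34 mm in cross-section. The legs rest on z = 0, each flush with a corner of the seat. Four stretchers, 34 mm wide and 23 mm tall, connect adjacent legs with their undersides at z = 270 mm, each running between the inner faces of the legs it joins and aligned with the legs' outer faces on the other axis.

C is a door frame. The clear opening is 791 mm wide and 2101 mm high. Two 78 mm wide jambs, 160 mm deep, stand either side of the opening from the floor to the top of the opening. A 63 mm thick head sits across the top of both jambs, spanning the full outside width of the frame.

Two stools sit around the table at the −y, −x sides. The door frame is on top of the table.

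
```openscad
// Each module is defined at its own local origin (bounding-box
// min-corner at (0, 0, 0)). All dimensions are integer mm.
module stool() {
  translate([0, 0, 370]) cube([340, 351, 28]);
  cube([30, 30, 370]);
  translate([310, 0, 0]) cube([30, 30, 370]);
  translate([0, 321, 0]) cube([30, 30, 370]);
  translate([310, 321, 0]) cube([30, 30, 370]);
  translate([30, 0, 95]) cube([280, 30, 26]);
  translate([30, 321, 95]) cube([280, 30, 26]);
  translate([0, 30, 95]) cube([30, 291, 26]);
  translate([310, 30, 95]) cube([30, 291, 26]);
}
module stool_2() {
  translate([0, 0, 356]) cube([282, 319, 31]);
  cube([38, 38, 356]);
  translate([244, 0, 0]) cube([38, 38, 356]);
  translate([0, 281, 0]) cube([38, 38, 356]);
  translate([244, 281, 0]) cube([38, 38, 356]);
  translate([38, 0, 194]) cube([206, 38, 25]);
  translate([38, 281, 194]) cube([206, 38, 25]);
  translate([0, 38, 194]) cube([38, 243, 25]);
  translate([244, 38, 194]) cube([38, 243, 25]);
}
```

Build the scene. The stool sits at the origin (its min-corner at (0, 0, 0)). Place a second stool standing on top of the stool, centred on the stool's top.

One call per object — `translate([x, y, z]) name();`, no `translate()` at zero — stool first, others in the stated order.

stool();
translate([29, 16, 398]) stool_2();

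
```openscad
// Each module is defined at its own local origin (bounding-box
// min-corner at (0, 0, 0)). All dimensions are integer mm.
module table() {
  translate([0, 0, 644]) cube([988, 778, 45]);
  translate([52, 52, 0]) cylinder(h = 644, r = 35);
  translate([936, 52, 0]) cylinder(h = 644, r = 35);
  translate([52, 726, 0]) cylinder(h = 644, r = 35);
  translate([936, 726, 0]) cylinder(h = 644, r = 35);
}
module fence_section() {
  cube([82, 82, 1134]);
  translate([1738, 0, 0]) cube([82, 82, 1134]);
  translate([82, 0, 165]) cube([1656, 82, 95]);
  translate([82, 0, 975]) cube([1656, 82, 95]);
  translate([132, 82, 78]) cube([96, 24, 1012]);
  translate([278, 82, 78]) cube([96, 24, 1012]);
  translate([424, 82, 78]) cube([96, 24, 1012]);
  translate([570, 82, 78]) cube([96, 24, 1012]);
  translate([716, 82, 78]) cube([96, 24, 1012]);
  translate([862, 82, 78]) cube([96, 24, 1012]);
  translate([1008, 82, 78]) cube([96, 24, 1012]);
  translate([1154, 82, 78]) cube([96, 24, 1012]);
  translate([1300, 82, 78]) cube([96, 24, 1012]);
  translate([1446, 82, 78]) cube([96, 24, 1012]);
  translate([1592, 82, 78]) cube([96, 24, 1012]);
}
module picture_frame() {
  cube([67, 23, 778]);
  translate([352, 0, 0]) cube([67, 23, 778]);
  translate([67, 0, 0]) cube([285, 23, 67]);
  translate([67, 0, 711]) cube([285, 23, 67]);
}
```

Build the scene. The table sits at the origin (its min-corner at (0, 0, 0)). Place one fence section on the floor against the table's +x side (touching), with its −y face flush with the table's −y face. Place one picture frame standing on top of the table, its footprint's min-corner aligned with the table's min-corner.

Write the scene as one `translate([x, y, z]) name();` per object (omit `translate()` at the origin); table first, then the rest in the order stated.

table();
translate([988, 0, 0]) fence_section();
translate([0, 0, 689]) picture_frame();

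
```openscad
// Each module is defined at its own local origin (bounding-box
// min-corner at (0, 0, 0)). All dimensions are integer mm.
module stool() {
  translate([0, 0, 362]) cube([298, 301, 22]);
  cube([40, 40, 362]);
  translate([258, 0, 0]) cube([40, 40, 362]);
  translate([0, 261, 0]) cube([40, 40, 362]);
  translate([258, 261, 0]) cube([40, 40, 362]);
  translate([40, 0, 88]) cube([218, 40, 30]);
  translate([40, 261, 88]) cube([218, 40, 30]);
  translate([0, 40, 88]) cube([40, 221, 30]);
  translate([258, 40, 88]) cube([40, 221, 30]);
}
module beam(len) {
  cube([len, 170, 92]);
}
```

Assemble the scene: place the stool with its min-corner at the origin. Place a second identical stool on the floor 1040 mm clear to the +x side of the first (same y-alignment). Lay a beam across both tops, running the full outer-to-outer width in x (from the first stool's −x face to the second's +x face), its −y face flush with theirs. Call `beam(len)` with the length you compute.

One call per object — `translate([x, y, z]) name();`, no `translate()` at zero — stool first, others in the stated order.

stool();
translate([1338, 0, 0]) stool();
translate([0, 0, 384]) beam(1636);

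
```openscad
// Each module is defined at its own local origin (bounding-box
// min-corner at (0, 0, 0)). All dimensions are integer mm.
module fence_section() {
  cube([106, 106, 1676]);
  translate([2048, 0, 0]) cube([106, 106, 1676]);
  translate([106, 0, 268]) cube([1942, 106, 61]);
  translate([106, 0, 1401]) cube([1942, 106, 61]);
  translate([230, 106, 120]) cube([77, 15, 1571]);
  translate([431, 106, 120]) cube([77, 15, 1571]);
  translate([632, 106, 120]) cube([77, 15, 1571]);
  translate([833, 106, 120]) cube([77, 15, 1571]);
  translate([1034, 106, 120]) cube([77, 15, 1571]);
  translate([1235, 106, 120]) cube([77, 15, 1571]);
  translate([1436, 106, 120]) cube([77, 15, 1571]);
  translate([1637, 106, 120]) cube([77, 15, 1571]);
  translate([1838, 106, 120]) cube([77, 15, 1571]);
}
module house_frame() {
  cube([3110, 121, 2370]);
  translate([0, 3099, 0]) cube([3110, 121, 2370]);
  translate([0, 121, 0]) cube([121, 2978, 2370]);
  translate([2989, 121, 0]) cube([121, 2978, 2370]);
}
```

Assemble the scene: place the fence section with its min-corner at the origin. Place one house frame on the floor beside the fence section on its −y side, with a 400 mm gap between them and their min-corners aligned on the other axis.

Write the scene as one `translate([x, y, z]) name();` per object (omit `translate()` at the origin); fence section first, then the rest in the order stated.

fence_section();
translate([0, -3620, 0]) house_frame();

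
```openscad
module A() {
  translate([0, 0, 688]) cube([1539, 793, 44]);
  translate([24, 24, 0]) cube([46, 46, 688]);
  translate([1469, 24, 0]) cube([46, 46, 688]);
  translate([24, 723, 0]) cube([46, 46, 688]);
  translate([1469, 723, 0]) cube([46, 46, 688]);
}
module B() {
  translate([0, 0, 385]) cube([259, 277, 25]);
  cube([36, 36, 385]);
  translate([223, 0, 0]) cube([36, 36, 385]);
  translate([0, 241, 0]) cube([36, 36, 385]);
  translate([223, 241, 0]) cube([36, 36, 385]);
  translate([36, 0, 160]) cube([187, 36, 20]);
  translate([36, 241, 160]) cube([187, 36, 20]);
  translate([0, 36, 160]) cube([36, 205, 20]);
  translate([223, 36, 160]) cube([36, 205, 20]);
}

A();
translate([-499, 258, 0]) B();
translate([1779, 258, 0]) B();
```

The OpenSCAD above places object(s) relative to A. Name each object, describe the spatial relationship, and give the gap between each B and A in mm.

A is a table. B is a stool. Two stools sit around the table at the −x, +x sides. The gap between each stool and the table is 240 mm.

Each stool's nearest face is 240 mm from the table's bounding box.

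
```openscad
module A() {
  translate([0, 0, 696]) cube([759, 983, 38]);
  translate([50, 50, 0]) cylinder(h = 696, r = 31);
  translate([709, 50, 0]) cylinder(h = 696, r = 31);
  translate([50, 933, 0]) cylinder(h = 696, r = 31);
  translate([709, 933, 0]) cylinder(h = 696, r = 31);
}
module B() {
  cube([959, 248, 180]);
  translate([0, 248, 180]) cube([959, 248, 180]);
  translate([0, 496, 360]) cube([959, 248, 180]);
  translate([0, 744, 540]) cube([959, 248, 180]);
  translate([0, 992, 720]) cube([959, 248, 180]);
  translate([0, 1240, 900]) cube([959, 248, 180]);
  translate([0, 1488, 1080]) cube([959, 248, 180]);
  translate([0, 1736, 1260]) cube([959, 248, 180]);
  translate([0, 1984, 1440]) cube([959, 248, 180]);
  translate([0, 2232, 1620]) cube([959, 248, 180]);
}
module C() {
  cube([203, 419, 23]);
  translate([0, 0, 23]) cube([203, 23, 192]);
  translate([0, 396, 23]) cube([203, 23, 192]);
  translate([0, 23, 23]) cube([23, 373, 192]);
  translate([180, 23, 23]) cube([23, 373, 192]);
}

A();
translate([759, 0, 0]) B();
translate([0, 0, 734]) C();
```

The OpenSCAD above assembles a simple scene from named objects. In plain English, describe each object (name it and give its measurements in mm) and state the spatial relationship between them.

A is a rectangular dining table. The top is 759×983×38 mm with its upper surface at z = 734 mm. It stands on four round legs of 62 mm diameter, each leg's bounding box inset 19 mm from the nearest pair of top edges, running from the floor to the underside of the top.

B is a straight staircase of 10 solid steps. Each step is 959 mm wide (x), 248 mm deep (y, the going) and 180 mm tall (the rise). The first step rests on the floor; each subsequent step sits one going further in +y and one rise higher in +z, directly behind and above the previous step with no overlap.

C is an open storage box with external size 203×419×215 mm and wall thickness 23 mm (the base is also 23 mm thick). The base covers the whole footprint; the four walls stand on the base, with the y-facing walls full-width and the x-facing walls fitting between their inner faces.

The staircase is against the table's +x side, with their −y faces flush. The open box is on top of the table.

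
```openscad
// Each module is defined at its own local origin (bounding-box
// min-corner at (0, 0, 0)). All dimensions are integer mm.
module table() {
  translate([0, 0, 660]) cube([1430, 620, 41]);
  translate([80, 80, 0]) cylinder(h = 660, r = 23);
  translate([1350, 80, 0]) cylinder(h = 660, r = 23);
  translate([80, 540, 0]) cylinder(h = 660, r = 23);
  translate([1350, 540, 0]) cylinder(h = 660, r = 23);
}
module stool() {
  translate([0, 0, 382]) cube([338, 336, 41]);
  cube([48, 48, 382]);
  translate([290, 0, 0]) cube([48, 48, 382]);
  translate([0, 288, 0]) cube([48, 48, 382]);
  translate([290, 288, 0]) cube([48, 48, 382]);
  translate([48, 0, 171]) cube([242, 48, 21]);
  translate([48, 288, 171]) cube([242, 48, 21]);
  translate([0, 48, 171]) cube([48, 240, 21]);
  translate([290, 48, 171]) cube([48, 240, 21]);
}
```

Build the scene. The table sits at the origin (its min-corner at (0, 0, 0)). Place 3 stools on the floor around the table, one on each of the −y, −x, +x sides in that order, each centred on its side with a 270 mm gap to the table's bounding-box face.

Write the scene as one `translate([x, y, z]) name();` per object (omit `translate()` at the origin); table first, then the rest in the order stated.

table();
translate([546, -606, 0]) stool();
translate([-608, 142, 0]) stool();
translate([1700, 142, 0]) stool();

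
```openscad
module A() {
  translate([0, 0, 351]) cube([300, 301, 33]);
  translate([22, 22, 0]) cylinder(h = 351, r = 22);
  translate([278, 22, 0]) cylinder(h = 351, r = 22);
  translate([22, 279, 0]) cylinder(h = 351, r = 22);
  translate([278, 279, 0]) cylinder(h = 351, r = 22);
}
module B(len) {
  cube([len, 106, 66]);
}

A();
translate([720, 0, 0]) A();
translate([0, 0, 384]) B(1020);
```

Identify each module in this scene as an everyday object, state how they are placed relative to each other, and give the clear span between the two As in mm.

A is a stool. B is a beam. A beam spans the tops of two stools. The clear span between the two stools is 420 mm.

Second stool starts at x = 720; first ends at x = 300; clear span = 720 − 300 = 420 mm.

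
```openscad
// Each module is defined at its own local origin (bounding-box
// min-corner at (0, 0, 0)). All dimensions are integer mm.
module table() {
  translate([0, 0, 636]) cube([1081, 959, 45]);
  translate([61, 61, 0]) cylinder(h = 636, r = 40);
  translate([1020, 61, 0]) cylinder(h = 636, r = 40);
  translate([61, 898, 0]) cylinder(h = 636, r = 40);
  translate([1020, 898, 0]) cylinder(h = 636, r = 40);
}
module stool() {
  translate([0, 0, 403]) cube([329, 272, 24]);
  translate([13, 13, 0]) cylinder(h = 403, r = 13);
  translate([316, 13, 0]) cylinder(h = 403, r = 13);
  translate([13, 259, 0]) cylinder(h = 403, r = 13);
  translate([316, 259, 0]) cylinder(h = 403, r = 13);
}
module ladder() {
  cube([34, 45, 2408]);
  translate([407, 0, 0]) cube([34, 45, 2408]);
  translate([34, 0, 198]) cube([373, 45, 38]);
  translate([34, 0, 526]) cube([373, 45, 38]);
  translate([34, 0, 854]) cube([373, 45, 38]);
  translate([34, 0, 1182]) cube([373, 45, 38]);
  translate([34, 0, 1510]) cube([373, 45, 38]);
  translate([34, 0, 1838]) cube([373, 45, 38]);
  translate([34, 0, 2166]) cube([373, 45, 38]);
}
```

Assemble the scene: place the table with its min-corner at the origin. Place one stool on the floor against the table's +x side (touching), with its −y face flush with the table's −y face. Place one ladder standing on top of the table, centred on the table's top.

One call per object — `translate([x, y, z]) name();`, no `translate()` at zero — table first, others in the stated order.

table();
translate([1081, 0, 0]) stool();
translate([320, 457, 681]) ladder();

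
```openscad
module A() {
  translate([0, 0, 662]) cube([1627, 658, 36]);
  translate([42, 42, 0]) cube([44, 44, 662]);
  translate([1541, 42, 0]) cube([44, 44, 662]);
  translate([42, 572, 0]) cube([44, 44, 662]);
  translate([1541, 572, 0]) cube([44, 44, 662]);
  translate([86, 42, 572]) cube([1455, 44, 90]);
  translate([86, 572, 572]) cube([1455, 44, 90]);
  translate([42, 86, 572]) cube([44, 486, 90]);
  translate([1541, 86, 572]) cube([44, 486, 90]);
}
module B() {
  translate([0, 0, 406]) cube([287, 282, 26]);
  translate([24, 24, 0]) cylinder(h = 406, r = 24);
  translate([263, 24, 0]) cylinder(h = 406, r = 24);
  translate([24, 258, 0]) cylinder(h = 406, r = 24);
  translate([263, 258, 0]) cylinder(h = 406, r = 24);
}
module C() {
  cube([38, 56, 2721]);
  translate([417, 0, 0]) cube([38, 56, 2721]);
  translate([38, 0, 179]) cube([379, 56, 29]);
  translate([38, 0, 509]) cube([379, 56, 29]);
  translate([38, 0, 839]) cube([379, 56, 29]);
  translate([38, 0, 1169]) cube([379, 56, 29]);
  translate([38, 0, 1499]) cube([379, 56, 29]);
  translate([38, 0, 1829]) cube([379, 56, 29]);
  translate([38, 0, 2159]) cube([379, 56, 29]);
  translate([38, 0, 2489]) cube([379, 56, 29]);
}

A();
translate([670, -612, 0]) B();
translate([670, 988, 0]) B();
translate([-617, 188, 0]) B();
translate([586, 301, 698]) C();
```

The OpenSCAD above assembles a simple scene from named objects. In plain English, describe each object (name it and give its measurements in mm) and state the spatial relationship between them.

A is a table: top 1627 mm (x) × 658 mm (y), 36 mm thick, upper face at z = 698 mm, on four 44×44 mm square legs, each inset 42 mm from the nearest pair of top edges, running from z = 0 to the bottom of the top. Four apron rails, 44 mm thick and 90 mm tall, run between adjacent legs with their top edges flush with the underside of the top and their outer faces flush with the legs' outer faces.

B is a simple wooden stool: a rectangular seat 287 mm (x) by 282 mm (y), 26 mm thick, top face at z = 432 mm, on four round legs, each 48 mm in diameter. The legs rest on z = 0, each leg's axis is inset half a diameter from the nearest pair of seat edges (so the leg's bounding box is flush with the corner).

C is a wooden ladder with two side rails of 38×56 mm section and 2721 mm height, set 455 mm apart overall. Between them run 8 rectangular rungs (56 mm deep, 29 mm thick), front faces flush with the rails' −y face. The bottom of the first rung is 179 mm above the floor and each subsequent rung is 330 mm higher than the one below.

Three stools sit around the table at the −y, +y, −x sides. The ladder is on top of the table, centred.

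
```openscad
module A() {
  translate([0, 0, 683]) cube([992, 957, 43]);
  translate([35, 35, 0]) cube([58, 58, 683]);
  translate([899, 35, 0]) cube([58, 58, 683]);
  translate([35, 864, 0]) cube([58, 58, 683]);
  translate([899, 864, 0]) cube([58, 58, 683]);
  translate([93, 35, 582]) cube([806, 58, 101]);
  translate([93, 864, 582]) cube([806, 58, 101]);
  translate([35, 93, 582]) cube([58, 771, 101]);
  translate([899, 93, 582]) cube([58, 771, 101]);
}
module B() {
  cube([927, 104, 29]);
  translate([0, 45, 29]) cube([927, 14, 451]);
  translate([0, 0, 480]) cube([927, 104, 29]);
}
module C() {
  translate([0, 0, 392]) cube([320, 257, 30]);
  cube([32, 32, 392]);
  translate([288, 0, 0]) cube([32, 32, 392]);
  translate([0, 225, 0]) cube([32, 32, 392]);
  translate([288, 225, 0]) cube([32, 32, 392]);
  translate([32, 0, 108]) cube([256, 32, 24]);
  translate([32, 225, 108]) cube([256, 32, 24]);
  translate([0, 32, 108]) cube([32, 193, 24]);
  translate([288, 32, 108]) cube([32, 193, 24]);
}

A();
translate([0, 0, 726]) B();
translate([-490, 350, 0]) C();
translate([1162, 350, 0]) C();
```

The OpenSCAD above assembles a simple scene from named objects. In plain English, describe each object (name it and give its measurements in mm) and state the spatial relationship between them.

A is a table: top 992 mm (x) × 957 mm (y), 43 mm thick, upper face at z = 726 mm, on four 58×58 mm square legs, each inset 35 mm from the nearest pair of top edges, running from z = 0 to the bottom of the top. Four apron rails, 58 mm thick and 101 mm tall, run between adjacent legs with their top edges flush with the underside of the top and their outer faces flush with the legs' outer faces.

B is an I-beam lying along x, 927 mm long. Overall section height 509 mm. Two flanges 104 mm wide (y) and 29 mm thick, one on the floor and one at the top; a web 14 mm thick runs between them, centred on the flange width.

C is a four-legged stool. The seat is a 320×257×30 mm slab whose top surface is at z = 422 mm; four square legs, each 32×32 mm in cross-section, run from the floor (z = 0) to the underside of the seat, each flush with a corner of the seat. Four stretchers, 32 mm wide and 24 mm tall, connect adjacent legs with their undersides at z = 108 mm, each running between the inner faces of the legs it joins and aligned with the legs' outer faces on the other axis.

The I-beam is on top of the table. Two stools sit around the table at the −x, +x sides.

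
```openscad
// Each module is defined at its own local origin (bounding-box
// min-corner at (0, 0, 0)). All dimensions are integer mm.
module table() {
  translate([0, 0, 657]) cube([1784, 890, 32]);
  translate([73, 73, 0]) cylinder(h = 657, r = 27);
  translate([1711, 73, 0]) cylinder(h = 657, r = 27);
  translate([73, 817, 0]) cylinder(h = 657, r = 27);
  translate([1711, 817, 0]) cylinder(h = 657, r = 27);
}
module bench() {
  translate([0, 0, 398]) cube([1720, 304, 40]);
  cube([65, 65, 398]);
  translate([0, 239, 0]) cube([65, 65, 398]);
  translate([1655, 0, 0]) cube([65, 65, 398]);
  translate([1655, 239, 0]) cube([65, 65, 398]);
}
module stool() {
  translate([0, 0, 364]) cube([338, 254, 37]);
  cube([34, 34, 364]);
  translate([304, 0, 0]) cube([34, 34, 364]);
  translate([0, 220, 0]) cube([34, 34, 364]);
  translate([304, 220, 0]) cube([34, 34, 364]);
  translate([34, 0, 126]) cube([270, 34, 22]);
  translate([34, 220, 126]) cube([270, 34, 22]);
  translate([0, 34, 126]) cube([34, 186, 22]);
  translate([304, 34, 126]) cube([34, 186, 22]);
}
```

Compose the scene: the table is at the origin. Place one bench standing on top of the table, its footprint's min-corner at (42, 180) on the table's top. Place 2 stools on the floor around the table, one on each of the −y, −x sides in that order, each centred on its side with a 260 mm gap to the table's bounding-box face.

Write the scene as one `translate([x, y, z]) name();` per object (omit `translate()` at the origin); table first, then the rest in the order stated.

table();
translate([42, 180, 689]) bench();
translate([723, -514, 0]) stool();
translate([-598, 318, 0]) stool();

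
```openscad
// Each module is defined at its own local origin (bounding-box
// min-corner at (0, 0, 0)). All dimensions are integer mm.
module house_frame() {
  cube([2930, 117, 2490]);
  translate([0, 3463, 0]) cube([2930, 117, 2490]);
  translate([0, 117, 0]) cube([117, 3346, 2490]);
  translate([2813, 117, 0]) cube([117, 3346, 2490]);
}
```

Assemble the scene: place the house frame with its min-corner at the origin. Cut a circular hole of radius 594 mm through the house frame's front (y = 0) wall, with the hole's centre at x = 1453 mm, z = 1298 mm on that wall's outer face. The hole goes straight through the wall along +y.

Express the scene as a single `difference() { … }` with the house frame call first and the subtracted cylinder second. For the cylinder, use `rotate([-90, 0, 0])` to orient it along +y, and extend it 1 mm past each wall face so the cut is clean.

difference() {
  house_frame();
  translate([1453, -1, 1298]) rotate([-90, 0, 0]) cylinder(h = 119, r = 594);
}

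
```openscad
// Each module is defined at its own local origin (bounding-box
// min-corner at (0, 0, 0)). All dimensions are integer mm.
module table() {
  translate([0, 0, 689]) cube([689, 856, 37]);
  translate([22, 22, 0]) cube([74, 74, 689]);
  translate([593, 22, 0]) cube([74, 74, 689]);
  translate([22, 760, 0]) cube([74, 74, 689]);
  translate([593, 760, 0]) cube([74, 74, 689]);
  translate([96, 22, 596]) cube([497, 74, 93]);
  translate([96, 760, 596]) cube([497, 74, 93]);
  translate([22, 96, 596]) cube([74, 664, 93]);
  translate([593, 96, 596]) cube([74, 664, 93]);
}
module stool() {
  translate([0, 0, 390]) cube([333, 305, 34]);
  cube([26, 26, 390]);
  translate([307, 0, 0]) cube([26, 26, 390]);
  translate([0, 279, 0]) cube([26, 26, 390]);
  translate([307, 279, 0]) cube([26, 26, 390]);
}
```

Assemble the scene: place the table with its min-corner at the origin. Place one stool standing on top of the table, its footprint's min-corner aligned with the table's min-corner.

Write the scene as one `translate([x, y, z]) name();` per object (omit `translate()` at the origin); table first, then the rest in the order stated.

table();
translate([0, 0, 726]) stool();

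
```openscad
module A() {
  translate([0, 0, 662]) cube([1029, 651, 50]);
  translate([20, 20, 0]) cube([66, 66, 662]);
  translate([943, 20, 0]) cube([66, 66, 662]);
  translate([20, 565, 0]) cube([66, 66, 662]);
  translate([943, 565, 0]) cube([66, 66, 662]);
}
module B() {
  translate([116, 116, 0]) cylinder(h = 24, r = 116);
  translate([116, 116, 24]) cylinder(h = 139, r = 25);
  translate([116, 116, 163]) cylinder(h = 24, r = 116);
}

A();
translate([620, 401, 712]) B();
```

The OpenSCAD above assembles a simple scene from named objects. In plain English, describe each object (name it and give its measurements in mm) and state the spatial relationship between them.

A is a rectangular dining table. The top is 1029×651×50 mm with its upper surface at z = 712 mm. It stands on four 66×66 mm square legs, each inset 20 mm from the nearest pair of top edges, running from the floor to the underside of the top.

B is a spool: two coaxial disc flanges of radius 116 mm and thickness 24 mm, joined by a core cylinder of radius 25 mm and height 139 mm. The lower flange rests on z = 0 and the three cylinders share a vertical axis.

The spool is on top of the table.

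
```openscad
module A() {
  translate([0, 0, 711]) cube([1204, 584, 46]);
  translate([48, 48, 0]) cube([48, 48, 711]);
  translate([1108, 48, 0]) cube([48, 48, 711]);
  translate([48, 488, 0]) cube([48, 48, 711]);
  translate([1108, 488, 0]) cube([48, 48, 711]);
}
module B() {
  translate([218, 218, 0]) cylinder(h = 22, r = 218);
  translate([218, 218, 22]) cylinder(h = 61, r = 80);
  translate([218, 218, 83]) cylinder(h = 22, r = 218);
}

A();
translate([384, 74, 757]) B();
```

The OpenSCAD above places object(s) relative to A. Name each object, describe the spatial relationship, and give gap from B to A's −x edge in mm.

A is a table. B is a spool. The spool is on top of the table, centred. The gap from the spool to the table's −x edge is 384 mm.

The spool's min-x is at 384; the table's min-x is 0; gap = 384 mm.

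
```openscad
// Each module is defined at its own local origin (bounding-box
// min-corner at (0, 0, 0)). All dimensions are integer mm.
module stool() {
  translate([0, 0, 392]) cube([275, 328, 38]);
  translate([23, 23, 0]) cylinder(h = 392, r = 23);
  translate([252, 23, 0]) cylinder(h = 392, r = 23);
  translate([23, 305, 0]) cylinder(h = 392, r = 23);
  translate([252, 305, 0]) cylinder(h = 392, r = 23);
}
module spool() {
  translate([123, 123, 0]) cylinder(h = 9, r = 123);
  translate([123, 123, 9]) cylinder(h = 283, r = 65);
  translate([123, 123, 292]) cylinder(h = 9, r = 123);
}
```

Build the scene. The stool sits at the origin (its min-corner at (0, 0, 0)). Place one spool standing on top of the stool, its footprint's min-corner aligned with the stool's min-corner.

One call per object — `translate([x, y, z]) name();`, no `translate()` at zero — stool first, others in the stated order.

stool();
translate([0, 0, 430]) spool();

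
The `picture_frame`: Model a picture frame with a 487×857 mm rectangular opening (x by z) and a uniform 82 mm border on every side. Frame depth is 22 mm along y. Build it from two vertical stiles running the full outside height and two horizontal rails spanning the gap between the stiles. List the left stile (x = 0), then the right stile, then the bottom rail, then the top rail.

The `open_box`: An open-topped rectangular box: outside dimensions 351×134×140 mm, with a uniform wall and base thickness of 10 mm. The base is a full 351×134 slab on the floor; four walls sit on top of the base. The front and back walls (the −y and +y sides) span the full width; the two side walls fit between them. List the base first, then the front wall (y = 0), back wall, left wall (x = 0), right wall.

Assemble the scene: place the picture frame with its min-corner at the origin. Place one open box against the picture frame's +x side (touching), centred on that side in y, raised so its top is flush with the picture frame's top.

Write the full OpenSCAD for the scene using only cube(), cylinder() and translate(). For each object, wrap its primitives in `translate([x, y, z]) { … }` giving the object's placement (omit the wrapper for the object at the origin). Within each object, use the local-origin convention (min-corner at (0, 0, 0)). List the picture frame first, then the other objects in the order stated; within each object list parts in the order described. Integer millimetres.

cube([82, 22, 1021]);
translate([569, 0, 0]) cube([82, 22, 1021]);
translate([82, 0, 0]) cube([487, 22, 82]);
translate([82, 0, 939]) cube([487, 22, 82]);
translate([651, -56, 881]) {
  cube([351, 134, 10]);
  translate([0, 0, 10]) cube([351, 10, 130]);
  translate([0, 124, 10]) cube([351, 10, 130]);
  translate([0, 10, 10]) cube([10, 114, 130]);
  translate([341, 10, 10]) cube([10, 114, 130]);
}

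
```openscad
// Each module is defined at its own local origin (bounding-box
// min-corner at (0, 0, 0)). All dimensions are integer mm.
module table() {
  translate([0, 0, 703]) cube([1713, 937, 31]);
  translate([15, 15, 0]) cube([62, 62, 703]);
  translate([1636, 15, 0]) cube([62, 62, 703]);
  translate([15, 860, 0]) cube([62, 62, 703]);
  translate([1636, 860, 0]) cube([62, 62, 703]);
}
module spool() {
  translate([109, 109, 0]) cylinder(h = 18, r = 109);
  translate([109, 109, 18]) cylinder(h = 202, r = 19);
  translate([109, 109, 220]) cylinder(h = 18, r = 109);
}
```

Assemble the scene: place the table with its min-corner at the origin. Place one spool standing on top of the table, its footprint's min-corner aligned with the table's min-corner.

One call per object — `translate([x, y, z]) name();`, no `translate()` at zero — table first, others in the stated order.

table();
translate([0, 0, 734]) spool();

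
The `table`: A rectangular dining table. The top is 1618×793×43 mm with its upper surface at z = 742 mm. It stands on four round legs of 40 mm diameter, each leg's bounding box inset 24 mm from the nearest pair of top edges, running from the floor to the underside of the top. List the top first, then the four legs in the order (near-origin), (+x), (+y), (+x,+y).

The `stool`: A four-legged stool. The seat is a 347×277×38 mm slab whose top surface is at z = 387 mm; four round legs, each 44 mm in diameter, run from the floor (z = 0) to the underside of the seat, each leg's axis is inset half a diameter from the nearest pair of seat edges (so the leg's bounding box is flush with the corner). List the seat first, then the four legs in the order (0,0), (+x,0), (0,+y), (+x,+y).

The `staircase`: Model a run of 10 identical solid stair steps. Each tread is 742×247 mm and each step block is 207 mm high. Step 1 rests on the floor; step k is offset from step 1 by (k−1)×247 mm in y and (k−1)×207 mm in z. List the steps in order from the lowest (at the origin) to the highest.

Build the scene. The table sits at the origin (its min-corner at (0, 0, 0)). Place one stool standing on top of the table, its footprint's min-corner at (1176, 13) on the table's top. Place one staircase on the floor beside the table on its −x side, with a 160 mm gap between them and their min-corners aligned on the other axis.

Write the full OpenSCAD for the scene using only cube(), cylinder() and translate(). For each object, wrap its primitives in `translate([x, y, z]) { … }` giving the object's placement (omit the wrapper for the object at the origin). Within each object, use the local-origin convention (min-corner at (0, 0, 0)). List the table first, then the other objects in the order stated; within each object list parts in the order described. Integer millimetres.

translate([0, 0, 699]) cube([1618, 793, 43]);
translate([44, 44, 0]) cylinder(h = 699, r = 20);
translate([1574, 44, 0]) cylinder(h = 699, r = 20);
translate([44, 749, 0]) cylinder(h = 699, r = 20);
translate([1574, 749, 0]) cylinder(h = 699, r = 20);
translate([1176, 13, 742]) {
  translate([0, 0, 349]) cube([347, 277, 38]);
  translate([22, 22, 0]) cylinder(h = 349, r = 22);
  translate([325, 22, 0]) cylinder(h = 349, r = 22);
  translate([22, 255, 0]) cylinder(h = 349, r = 22);
  translate([325, 255, 0]) cylinder(h = 349, r = 22);
}
translate([-902, 0, 0]) {
  cube([742, 247, 207]);
  translate([0, 247, 207]) cube([742, 247, 207]);
  translate([0, 494, 414]) cube([742, 247, 207]);
  translate([0, 741, 621]) cube([742, 247, 207]);
  translate([0, 988, 828]) cube([742, 247, 207]);
  translate([0, 1235, 1035]) cube([742, 247, 207]);
  translate([0, 1482, 1242]) cube([742, 247, 207]);
  translate([0, 1729, 1449]) cube([742, 247, 207]);
  translate([0, 1976, 1656]) cube([742, 247, 207]);
  translate([0, 2223, 1863]) cube([742, 247, 207]);
}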